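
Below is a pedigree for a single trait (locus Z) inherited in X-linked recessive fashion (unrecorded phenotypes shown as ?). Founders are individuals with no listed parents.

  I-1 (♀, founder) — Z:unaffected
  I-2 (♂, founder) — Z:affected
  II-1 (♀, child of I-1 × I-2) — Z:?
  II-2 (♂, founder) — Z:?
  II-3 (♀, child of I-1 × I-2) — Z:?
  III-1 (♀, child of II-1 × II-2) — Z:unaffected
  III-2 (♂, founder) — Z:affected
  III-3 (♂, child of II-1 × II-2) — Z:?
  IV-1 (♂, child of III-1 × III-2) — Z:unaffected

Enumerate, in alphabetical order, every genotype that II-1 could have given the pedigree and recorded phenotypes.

Z/I-1 un ·: X^ZX^Z|X^ZX^z
Z/I-2 aff ·: X^zY
Z/II-1 ? I-1×I-2: X^ZX^z|X^zX^z
Z/II-2 ? ·: X^ZY|X^zY
Z/II-3 ? I-1×I-2: X^ZX^z|X^zX^z
Z/III-1 un II-1×II-2: X^ZX^Z|X^ZX^z
Z/III-2 aff ·: X^zY
Z/III-3 ? II-1×II-2: X^ZY|X^zY
Z/IV-1 un III-1×III-2: X^ZY
⇒ Z over [I-1,I-2,II-1,II-2,II-3,III-1,III-2,III-3,IV-1]: 20 consistent

II-1 ∈ {X^ZX^z, X^zX^z}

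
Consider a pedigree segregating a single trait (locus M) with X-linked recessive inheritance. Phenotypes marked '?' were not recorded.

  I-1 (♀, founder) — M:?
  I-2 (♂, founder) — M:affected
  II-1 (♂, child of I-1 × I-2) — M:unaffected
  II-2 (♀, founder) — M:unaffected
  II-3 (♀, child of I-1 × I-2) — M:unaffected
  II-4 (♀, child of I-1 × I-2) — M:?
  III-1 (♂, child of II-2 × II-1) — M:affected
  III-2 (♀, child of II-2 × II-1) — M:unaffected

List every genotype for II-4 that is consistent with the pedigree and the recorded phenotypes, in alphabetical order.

II-4 ∈ {X^MX^m, X^mX^m}

M/I-1 ? ·: X^MX^M|X^MX^m
M/I-2 aff ·: X^mY
M/II-1 un I-1×I-2: X^MY
M/II-2 un ·: X^MX^m
M/II-3 un I-1×I-2: X^MX^m
M/II-4 ? I-1×I-2: X^MX^m|X^mX^m
M/III-1 aff II-2×II-1: X^mY
M/III-2 un II-2×II-1: X^MX^M|X^MX^m
⇒ M over [I-1,I-2,II-1,II-2,II-3,II-4,III-1,III-2]: 6 consistent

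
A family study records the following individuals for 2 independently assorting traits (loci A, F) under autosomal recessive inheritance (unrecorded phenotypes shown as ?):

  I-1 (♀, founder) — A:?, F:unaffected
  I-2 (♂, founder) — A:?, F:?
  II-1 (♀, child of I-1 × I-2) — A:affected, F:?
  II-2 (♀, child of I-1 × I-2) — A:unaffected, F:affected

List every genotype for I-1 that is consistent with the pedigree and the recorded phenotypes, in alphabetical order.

I-1 ∈ {Aa Ff, aa Ff}

A/I-1 ? ·: Aa|aa
A/I-2 ? ·: Aa|aa
A/II-1 aff I-1×I-2: aa
A/II-2 un I-1×I-2: AA|Aa
⇒ A over [I-1,I-2,II-1,II-2]: 4 consistent
F/I-1 un ·: Ff
F/I-2 ? ·: Ff|ff
F/II-1 ? I-1×I-2: FF|Ff|ff
F/II-2 aff I-1×I-2: ff
⇒ F over [I-1,I-2,II-1,II-2]: 5 consistent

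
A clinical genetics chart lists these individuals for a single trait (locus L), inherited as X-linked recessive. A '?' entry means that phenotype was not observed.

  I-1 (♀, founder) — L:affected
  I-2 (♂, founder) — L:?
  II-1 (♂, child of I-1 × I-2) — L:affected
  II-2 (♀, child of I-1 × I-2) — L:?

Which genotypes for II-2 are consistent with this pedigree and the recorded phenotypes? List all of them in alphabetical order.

II-2 ∈ {X^LX^l, X^lX^l}

L/I-1 aff ·: X^lX^l
L/I-2 ? ·: X^LY|X^lY
L/II-1 aff I-1×I-2: X^lY
L/II-2 ? I-1×I-2: X^LX^l|X^lX^l
⇒ L over [I-1,I-2,II-1,II-2]: 2 consistent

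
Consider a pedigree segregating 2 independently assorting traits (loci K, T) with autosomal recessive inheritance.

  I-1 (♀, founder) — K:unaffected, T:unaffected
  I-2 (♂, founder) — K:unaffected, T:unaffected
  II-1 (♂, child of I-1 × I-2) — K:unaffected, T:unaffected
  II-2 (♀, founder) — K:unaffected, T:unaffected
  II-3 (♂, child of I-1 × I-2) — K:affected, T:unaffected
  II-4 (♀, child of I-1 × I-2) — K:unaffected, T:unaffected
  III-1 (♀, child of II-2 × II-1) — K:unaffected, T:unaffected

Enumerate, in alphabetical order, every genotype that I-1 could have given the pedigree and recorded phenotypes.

I-1 ∈ {Kk TT, Kk Tt}

K/I-1 un ·: Kk
K/I-2 un ·: Kk
K/II-1 un I-1×I-2: KK|Kk
K/II-2 un ·: KK|Kk
K/II-3 aff I-1×I-2: kk
K/II-4 un I-1×I-2: KK|Kk
K/III-1 un II-2×II-1: KK|Kk
⇒ K over [I-1,I-2,II-1,II-2,II-3,II-4,III-1]: 14 consistent
T/I-1 un ·: TT|Tt
T/I-2 un ·: TT|Tt
T/II-1 un I-1×I-2: TT|Tt
T/II-2 un ·: TT|Tt
T/II-3 un I-1×I-2: TT|Tt
T/II-4 un I-1×I-2: TT|Tt
T/III-1 un II-2×II-1: TT|Tt
⇒ T over [I-1,I-2,II-1,II-2,II-3,II-4,III-1]: 87 consistent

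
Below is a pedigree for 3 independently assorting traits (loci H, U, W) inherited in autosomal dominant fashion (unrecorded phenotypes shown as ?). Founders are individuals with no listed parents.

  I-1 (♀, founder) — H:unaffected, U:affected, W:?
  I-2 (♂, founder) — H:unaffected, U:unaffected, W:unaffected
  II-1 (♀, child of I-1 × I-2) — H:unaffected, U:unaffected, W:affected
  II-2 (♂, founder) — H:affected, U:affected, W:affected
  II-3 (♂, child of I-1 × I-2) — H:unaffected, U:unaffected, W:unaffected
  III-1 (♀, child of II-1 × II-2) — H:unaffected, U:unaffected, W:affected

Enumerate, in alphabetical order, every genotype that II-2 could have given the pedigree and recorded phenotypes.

H/I-1 un ·: hh
H/I-2 un ·: hh
H/II-1 un I-1×I-2: hh
H/II-2 aff ·: Hh
H/II-3 un I-1×I-2: hh
H/III-1 un II-1×II-2: hh
⇒ H over [I-1,I-2,II-1,II-2,II-3,III-1]: 1 consistent
U/I-1 aff ·: Uu
U/I-2 un ·: uu
U/II-1 un I-1×I-2: uu
U/II-2 aff ·: Uu
U/II-3 un I-1×I-2: uu
U/III-1 un II-1×II-2: uu
⇒ U over [I-1,I-2,II-1,II-2,II-3,III-1]: 1 consistent
W/I-1 ? ·: Ww
W/I-2 un ·: ww
W/II-1 aff I-1×I-2: Ww
W/II-2 aff ·: Ww|WW
W/II-3 un I-1×I-2: ww
W/III-1 aff II-1×II-2: Ww|WW
⇒ W over [I-1,I-2,II-1,II-2,II-3,III-1]: 4 consistent

II-2 ∈ {Hh Uu WW, Hh Uu Ww}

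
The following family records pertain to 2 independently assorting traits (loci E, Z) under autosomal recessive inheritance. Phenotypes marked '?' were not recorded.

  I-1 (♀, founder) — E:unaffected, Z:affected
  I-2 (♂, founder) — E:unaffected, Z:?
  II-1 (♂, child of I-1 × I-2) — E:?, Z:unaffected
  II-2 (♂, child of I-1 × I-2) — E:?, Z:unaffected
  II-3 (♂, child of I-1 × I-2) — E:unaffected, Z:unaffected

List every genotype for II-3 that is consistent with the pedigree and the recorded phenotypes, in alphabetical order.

E/I-1 un ·: EE|Ee
E/I-2 un ·: EE|Ee
E/II-1 ? I-1×I-2: EE|Ee|ee
E/II-2 ? I-1×I-2: EE|Ee|ee
E/II-3 un I-1×I-2: EE|Ee
⇒ E over [I-1,I-2,II-1,II-2,II-3]: 35 consistent
Z/I-1 aff ·: zz
Z/I-2 ? ·: ZZ|Zz
Z/II-1 un I-1×I-2: Zz
Z/II-2 un I-1×I-2: Zz
Z/II-3 un I-1×I-2: Zz
⇒ Z over [I-1,I-2,II-1,II-2,II-3]: 2 consistent

II-3 ∈ {EE Zz, Ee Zz}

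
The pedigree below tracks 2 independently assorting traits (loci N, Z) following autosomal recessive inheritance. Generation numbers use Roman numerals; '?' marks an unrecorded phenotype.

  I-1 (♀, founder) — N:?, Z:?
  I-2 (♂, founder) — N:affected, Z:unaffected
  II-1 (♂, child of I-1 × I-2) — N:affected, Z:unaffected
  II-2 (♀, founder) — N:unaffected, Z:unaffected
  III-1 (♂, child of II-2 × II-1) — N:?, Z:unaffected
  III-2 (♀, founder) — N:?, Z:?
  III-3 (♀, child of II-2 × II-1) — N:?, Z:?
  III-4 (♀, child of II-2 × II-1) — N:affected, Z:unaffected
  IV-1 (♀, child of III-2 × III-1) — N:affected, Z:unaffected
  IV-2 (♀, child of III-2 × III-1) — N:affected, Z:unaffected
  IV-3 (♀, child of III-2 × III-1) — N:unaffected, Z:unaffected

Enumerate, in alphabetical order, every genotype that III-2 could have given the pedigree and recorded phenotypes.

N/I-1 ? ·: Nn|nn
N/I-2 aff ·: nn
N/II-1 aff I-1×I-2: nn
N/II-2 un ·: Nn
N/III-1 ? II-2×II-1: Nn|nn
N/III-2 ? ·: Nn|nn
N/III-3 ? II-2×II-1: Nn|nn
N/III-4 aff II-2×II-1: nn
N/IV-1 aff III-2×III-1: nn
N/IV-2 aff III-2×III-1: nn
N/IV-3 un III-2×III-1: NN|Nn
⇒ N over [I-1,I-2,II-1,II-2,III-1,III-2,III-3,III-4,IV-1,IV-2,IV-3]: 16 consistent
Z/I-1 ? ·: ZZ|Zz|zz
Z/I-2 un ·: ZZ|Zz
Z/II-1 un I-1×I-2: ZZ|Zz
Z/II-2 un ·: ZZ|Zz
Z/III-1 un II-2×II-1: ZZ|Zz
Z/III-2 ? ·: ZZ|Zz|zz
Z/III-3 ? II-2×II-1: ZZ|Zz|zz
Z/III-4 un II-2×II-1: ZZ|Zz
Z/IV-1 un III-2×III-1: ZZ|Zz
Z/IV-2 un III-2×III-1: ZZ|Zz
Z/IV-3 un III-2×III-1: ZZ|Zz
⇒ Z over [I-1,I-2,II-1,II-2,III-1,III-2,III-3,III-4,IV-1,IV-2,IV-3]: 1822 consistent

III-2 ∈ {Nn ZZ, Nn Zz, Nn zz, nn ZZ, nn Zz, nn zz}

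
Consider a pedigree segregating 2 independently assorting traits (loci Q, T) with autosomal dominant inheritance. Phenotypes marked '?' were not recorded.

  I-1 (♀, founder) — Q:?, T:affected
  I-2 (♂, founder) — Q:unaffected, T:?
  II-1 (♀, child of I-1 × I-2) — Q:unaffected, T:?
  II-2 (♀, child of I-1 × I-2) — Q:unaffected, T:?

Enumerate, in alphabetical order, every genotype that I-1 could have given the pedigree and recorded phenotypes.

Q/I-1 ? ·: qq|Qq
Q/I-2 un ·: qq
Q/II-1 un I-1×I-2: qq
Q/II-2 un I-1×I-2: qq
⇒ Q over [I-1,I-2,II-1,II-2]: 2 consistent
T/I-1 aff ·: Tt|TT
T/I-2 ? ·: tt|Tt|TT
T/II-1 ? I-1×I-2: tt|Tt|TT
T/II-2 ? I-1×I-2: tt|Tt|TT
⇒ T over [I-1,I-2,II-1,II-2]: 23 consistent

I-1 ∈ {Qq TT, Qq Tt, qq TT, qq Tt}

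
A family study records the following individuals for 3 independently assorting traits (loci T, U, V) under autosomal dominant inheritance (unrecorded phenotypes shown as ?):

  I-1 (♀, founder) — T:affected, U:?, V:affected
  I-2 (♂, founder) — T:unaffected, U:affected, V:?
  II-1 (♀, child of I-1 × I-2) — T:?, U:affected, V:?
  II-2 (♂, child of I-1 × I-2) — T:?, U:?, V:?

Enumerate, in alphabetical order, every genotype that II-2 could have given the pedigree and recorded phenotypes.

T/I-1 aff ·: Tt|TT
T/I-2 un ·: tt
T/II-1 ? I-1×I-2: tt|Tt
T/II-2 ? I-1×I-2: tt|Tt
⇒ T over [I-1,I-2,II-1,II-2]: 5 consistent
U/I-1 ? ·: uu|Uu|UU
U/I-2 aff ·: Uu|UU
U/II-1 aff I-1×I-2: Uu|UU
U/II-2 ? I-1×I-2: uu|Uu|UU
⇒ U over [I-1,I-2,II-1,II-2]: 18 consistent
V/I-1 aff ·: Vv|VV
V/I-2 ? ·: vv|Vv|VV
V/II-1 ? I-1×I-2: vv|Vv|VV
V/II-2 ? I-1×I-2: vv|Vv|VV
⇒ V over [I-1,I-2,II-1,II-2]: 23 consistent

II-2 ∈ {Tt UU VV, Tt UU Vv, Tt UU vv, Tt Uu VV, Tt Uu Vv, Tt Uu vv, Tt uu VV, Tt uu Vv, Tt uu vv, tt UU VV, tt UU Vv, tt UU vv, tt Uu VV, tt Uu Vv, tt Uu vv, tt uu VV, tt uu Vv, tt uu vv}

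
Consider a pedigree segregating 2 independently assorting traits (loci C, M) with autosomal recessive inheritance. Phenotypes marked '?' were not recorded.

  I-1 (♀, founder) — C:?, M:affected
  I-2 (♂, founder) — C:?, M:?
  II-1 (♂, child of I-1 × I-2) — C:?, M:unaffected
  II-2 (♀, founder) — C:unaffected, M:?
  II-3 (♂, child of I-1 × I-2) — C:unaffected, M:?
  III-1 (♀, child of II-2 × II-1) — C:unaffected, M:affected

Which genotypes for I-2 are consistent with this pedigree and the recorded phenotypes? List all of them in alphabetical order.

C/I-1 ? ·: CC|Cc|cc
C/I-2 ? ·: CC|Cc|cc
C/II-1 ? I-1×I-2: CC|Cc|cc
C/II-2 un ·: CC|Cc
C/II-3 un I-1×I-2: CC|Cc
C/III-1 un II-2×II-1: CC|Cc
⇒ C over [I-1,I-2,II-1,II-2,II-3,III-1]: 69 consistent
M/I-1 aff ·: mm
M/I-2 ? ·: MM|Mm
M/II-1 un I-1×I-2: Mm
M/II-2 ? ·: Mm|mm
M/II-3 ? I-1×I-2: Mm|mm
M/III-1 aff II-2×II-1: mm
⇒ M over [I-1,I-2,II-1,II-2,II-3,III-1]: 6 consistent

I-2 ∈ {CC MM, CC Mm, Cc MM, Cc Mm, cc MM, cc Mm}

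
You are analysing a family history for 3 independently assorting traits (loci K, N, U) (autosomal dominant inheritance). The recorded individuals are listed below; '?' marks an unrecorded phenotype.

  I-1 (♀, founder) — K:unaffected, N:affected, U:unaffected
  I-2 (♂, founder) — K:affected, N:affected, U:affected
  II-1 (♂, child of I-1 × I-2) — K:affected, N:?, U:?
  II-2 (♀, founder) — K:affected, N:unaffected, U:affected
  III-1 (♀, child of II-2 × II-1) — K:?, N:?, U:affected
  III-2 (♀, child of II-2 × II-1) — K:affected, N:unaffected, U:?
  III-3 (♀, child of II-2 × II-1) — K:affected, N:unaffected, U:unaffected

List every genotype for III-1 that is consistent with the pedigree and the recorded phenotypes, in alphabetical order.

III-1 ∈ {KK Nn UU, KK Nn Uu, KK nn UU, KK nn Uu, Kk Nn UU, Kk Nn Uu, Kk nn UU, Kk nn Uu, kk Nn UU, kk Nn Uu, kk nn UU, kk nn Uu}

K/I-1 un ·: kk
K/I-2 aff ·: Kk|KK
K/II-1 aff I-1×I-2: Kk
K/II-2 aff ·: Kk|KK
K/III-1 ? II-2×II-1: kk|Kk|KK
K/III-2 aff II-2×II-1: Kk|KK
K/III-3 aff II-2×II-1: Kk|KK
⇒ K over [I-1,I-2,II-1,II-2,III-1,III-2,III-3]: 40 consistent
N/I-1 aff ·: Nn|NN
N/I-2 aff ·: Nn|NN
N/II-1 ? I-1×I-2: nn|Nn
N/II-2 un ·: nn
N/III-1 ? II-2×II-1: nn|Nn
N/III-2 un II-2×II-1: nn
N/III-3 un II-2×II-1: nn
⇒ N over [I-1,I-2,II-1,II-2,III-1,III-2,III-3]: 7 consistent
U/I-1 un ·: uu
U/I-2 aff ·: Uu|UU
U/II-1 ? I-1×I-2: uu|Uu
U/II-2 aff ·: Uu
U/III-1 aff II-2×II-1: Uu|UU
U/III-2 ? II-2×II-1: uu|Uu|UU
U/III-3 un II-2×II-1: uu
⇒ U over [I-1,I-2,II-1,II-2,III-1,III-2,III-3]: 14 consistent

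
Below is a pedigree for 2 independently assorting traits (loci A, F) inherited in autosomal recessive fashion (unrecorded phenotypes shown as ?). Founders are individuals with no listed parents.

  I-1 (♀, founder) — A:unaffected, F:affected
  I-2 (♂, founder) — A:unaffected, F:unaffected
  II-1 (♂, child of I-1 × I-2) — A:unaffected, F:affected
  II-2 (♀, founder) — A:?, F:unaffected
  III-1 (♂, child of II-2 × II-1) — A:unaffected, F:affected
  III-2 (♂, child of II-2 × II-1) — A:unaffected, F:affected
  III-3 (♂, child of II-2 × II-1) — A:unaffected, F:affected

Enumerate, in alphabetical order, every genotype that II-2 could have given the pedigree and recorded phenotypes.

II-2 ∈ {AA Ff, Aa Ff, aa Ff}

A/I-1 un ·: AA|Aa
A/I-2 un ·: AA|Aa
A/II-1 un I-1×I-2: AA|Aa
A/II-2 ? ·: AA|Aa|aa
A/III-1 un II-2×II-1: AA|Aa
A/III-2 un II-2×II-1: AA|Aa
A/III-3 un II-2×II-1: AA|Aa
⇒ A over [I-1,I-2,II-1,II-2,III-1,III-2,III-3]: 91 consistent
F/I-1 aff ·: ff
F/I-2 un ·: Ff
F/II-1 aff I-1×I-2: ff
F/II-2 un ·: Ff
F/III-1 aff II-2×II-1: ff
F/III-2 aff II-2×II-1: ff
F/III-3 aff II-2×II-1: ff
⇒ F over [I-1,I-2,II-1,II-2,III-1,III-2,III-3]: 1 consistent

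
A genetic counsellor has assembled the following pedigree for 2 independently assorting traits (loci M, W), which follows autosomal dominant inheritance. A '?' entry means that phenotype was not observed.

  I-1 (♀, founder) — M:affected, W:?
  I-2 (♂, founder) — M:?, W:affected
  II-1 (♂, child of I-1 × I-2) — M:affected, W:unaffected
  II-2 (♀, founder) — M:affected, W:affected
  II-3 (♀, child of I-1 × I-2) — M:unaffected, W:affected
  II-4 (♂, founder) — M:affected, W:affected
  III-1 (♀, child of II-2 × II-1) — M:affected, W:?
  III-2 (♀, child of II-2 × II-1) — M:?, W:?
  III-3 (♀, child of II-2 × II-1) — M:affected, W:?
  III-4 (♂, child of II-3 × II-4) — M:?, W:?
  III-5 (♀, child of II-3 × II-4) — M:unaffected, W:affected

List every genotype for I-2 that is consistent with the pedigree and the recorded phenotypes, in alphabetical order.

M/I-1 aff ·: Mm
M/I-2 ? ·: mm|Mm
M/II-1 aff I-1×I-2: Mm|MM
M/II-2 aff ·: Mm|MM
M/II-3 un I-1×I-2: mm
M/II-4 aff ·: Mm
M/III-1 aff II-2×II-1: Mm|MM
M/III-2 ? II-2×II-1: mm|Mm|MM
M/III-3 aff II-2×II-1: Mm|MM
M/III-4 ? II-3×II-4: mm|Mm
M/III-5 un II-3×II-4: mm
⇒ M over [I-1,I-2,II-1,II-2,II-3,II-4,III-1,III-2,III-3,III-4,III-5]: 98 consistent
W/I-1 ? ·: ww|Ww
W/I-2 aff ·: Ww
W/II-1 un I-1×I-2: ww
W/II-2 aff ·: Ww|WW
W/II-3 aff I-1×I-2: Ww|WW
W/II-4 aff ·: Ww|WW
W/III-1 ? II-2×II-1: ww|Ww
W/III-2 ? II-2×II-1: ww|Ww
W/III-3 ? II-2×II-1: ww|Ww
W/III-4 ? II-3×II-4: ww|Ww|WW
W/III-5 aff II-3×II-4: Ww|WW
⇒ W over [I-1,I-2,II-1,II-2,II-3,II-4,III-1,III-2,III-3,III-4,III-5]: 225 consistent

I-2 ∈ {Mm Ww, mm Ww}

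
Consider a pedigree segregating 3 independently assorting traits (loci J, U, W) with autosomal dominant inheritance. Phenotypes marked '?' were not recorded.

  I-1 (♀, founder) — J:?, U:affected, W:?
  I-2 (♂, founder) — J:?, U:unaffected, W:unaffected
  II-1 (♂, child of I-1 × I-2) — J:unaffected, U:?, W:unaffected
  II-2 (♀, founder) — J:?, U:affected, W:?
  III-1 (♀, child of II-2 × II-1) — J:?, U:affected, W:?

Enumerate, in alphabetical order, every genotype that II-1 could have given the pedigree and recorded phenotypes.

J/I-1 ? ·: jj|Jj
J/I-2 ? ·: jj|Jj
J/II-1 un I-1×I-2: jj
J/II-2 ? ·: jj|Jj|JJ
J/III-1 ? II-2×II-1: jj|Jj
⇒ J over [I-1,I-2,II-1,II-2,III-1]: 16 consistent
U/I-1 aff ·: Uu|UU
U/I-2 un ·: uu
U/II-1 ? I-1×I-2: uu|Uu
U/II-2 aff ·: Uu|UU
U/III-1 aff II-2×II-1: Uu|UU
⇒ U over [I-1,I-2,II-1,II-2,III-1]: 10 consistent
W/I-1 ? ·: ww|Ww
W/I-2 un ·: ww
W/II-1 un I-1×I-2: ww
W/II-2 ? ·: ww|Ww|WW
W/III-1 ? II-2×II-1: ww|Ww
⇒ W over [I-1,I-2,II-1,II-2,III-1]: 8 consistent

II-1 ∈ {jj Uu ww, jj uu ww}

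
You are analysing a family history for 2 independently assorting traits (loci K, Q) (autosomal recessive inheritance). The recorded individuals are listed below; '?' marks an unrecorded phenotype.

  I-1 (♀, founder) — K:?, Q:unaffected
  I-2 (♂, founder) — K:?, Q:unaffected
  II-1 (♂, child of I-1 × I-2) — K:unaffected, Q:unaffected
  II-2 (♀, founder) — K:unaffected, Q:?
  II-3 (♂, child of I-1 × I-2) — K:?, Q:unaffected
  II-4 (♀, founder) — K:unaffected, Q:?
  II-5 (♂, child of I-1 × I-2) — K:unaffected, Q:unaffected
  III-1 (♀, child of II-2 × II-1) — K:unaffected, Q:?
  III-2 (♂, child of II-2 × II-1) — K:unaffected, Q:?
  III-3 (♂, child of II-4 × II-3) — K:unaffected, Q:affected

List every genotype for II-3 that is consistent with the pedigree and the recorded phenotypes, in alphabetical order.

K/I-1 ? ·: KK|Kk|kk
K/I-2 ? ·: KK|Kk|kk
K/II-1 un I-1×I-2: KK|Kk
K/II-2 un ·: KK|Kk
K/II-3 ? I-1×I-2: KK|Kk|kk
K/II-4 un ·: KK|Kk
K/II-5 un I-1×I-2: KK|Kk
K/III-1 un II-2×II-1: KK|Kk
K/III-2 un II-2×II-1: KK|Kk
K/III-3 un II-4×II-3: KK|Kk
⇒ K over [I-1,I-2,II-1,II-2,II-3,II-4,II-5,III-1,III-2,III-3]: 773 consistent
Q/I-1 un ·: QQ|Qq
Q/I-2 un ·: QQ|Qq
Q/II-1 un I-1×I-2: QQ|Qq
Q/II-2 ? ·: QQ|Qq|qq
Q/II-3 un I-1×I-2: Qq
Q/II-4 ? ·: Qq|qq
Q/II-5 un I-1×I-2: QQ|Qq
Q/III-1 ? II-2×II-1: QQ|Qq|qq
Q/III-2 ? II-2×II-1: QQ|Qq|qq
Q/III-3 aff II-4×II-3: qq
⇒ Q over [I-1,I-2,II-1,II-2,II-3,II-4,II-5,III-1,III-2,III-3]: 276 consistent

II-3 ∈ {KK Qq, Kk Qq, kk Qq}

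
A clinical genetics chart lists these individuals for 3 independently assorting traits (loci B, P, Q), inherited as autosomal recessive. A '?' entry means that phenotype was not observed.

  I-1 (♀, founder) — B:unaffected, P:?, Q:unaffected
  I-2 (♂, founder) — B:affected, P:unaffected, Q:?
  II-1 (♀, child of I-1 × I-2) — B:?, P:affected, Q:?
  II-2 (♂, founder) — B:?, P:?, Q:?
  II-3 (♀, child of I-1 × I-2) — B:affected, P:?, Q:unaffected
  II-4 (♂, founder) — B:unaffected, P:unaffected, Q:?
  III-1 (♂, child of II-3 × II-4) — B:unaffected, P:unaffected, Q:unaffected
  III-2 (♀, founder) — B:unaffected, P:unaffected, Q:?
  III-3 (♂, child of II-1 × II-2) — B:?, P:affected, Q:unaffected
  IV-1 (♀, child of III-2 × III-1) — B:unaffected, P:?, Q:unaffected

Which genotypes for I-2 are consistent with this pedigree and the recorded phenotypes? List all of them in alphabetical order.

I-2 ∈ {bb Pp QQ, bb Pp Qq, bb Pp qq}

B/I-1 un ·: Bb
B/I-2 aff ·: bb
B/II-1 ? I-1×I-2: Bb|bb
B/II-2 ? ·: BB|Bb|bb
B/II-3 aff I-1×I-2: bb
B/II-4 un ·: BB|Bb
B/III-1 un II-3×II-4: Bb
B/III-2 un ·: BB|Bb
B/III-3 ? II-1×II-2: BB|Bb|bb
B/IV-1 un III-2×III-1: BB|Bb
⇒ B over [I-1,I-2,II-1,II-2,II-3,II-4,III-1,III-2,III-3,IV-1]: 88 consistent
P/I-1 ? ·: Pp|pp
P/I-2 un ·: Pp
P/II-1 aff I-1×I-2: pp
P/II-2 ? ·: Pp|pp
P/II-3 ? I-1×I-2: PP|Pp|pp
P/II-4 un ·: PP|Pp
P/III-1 un II-3×II-4: PP|Pp
P/III-2 un ·: PP|Pp
P/III-3 aff II-1×II-2: pp
P/IV-1 ? III-2×III-1: PP|Pp|pp
⇒ P over [I-1,I-2,II-1,II-2,II-3,II-4,III-1,III-2,III-3,IV-1]: 126 consistent
Q/I-1 un ·: QQ|Qq
Q/I-2 ? ·: QQ|Qq|qq
Q/II-1 ? I-1×I-2: QQ|Qq|qq
Q/II-2 ? ·: QQ|Qq|qq
Q/II-3 un I-1×I-2: QQ|Qq
Q/II-4 ? ·: QQ|Qq|qq
Q/III-1 un II-3×II-4: QQ|Qq
Q/III-2 ? ·: QQ|Qq|qq
Q/III-3 un II-1×II-2: QQ|Qq
Q/IV-1 un III-2×III-1: QQ|Qq
⇒ Q over [I-1,I-2,II-1,II-2,II-3,II-4,III-1,III-2,III-3,IV-1]: 1537 consistent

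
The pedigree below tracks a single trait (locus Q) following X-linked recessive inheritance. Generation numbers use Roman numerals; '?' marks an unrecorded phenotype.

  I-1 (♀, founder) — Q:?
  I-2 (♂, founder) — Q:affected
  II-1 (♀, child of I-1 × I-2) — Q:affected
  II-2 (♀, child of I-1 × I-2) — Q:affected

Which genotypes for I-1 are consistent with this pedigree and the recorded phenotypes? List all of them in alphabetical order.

Q/I-1 ? ·: X^QX^q|X^qX^q
Q/I-2 aff ·: X^qY
Q/II-1 aff I-1×I-2: X^qX^q
Q/II-2 aff I-1×I-2: X^qX^q
⇒ Q over [I-1,I-2,II-1,II-2]: 2 consistent

I-1 ∈ {X^QX^q, X^qX^q}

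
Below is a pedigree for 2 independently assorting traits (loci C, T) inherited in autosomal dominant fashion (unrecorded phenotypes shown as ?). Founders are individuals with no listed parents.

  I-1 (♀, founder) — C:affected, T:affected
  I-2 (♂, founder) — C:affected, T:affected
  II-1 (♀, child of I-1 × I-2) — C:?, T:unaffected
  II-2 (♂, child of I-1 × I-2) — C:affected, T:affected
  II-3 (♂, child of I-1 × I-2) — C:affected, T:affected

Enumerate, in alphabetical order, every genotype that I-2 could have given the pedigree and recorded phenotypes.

I-2 ∈ {CC Tt, Cc Tt}

C/I-1 aff ·: Cc|CC
C/I-2 aff ·: Cc|CC
C/II-1 ? I-1×I-2: cc|Cc|CC
C/II-2 aff I-1×I-2: Cc|CC
C/II-3 aff I-1×I-2: Cc|CC
⇒ C over [I-1,I-2,II-1,II-2,II-3]: 29 consistent
T/I-1 aff ·: Tt
T/I-2 aff ·: Tt
T/II-1 un I-1×I-2: tt
T/II-2 aff I-1×I-2: Tt|TT
T/II-3 aff I-1×I-2: Tt|TT
⇒ T over [I-1,I-2,II-1,II-2,II-3]: 4 consistent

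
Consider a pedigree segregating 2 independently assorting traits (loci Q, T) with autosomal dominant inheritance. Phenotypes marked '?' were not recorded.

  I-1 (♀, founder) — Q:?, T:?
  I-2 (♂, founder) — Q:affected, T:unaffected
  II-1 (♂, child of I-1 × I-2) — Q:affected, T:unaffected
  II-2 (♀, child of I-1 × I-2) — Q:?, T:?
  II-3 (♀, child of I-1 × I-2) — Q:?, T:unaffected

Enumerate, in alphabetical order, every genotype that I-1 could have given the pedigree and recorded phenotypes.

I-1 ∈ {QQ Tt, QQ tt, Qq Tt, Qq tt, qq Tt, qq tt}

Q/I-1 ? ·: qq|Qq|QQ
Q/I-2 aff ·: Qq|QQ
Q/II-1 aff I-1×I-2: Qq|QQ
Q/II-2 ? I-1×I-2: qq|Qq|QQ
Q/II-3 ? I-1×I-2: qq|Qq|QQ
⇒ Q over [I-1,I-2,II-1,II-2,II-3]: 40 consistent
T/I-1 ? ·: tt|Tt
T/I-2 un ·: tt
T/II-1 un I-1×I-2: tt
T/II-2 ? I-1×I-2: tt|Tt
T/II-3 un I-1×I-2: tt
⇒ T over [I-1,I-2,II-1,II-2,II-3]: 3 consistent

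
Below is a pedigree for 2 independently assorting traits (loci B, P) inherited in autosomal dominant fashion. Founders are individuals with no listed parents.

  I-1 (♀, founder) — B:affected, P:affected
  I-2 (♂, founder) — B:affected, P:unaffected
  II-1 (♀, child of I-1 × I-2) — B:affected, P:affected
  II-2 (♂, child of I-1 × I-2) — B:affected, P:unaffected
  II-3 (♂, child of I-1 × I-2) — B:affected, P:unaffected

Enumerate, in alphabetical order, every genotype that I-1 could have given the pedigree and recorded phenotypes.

B/I-1 aff ·: Bb|BB
B/I-2 aff ·: Bb|BB
B/II-1 aff I-1×I-2: Bb|BB
B/II-2 aff I-1×I-2: Bb|BB
B/II-3 aff I-1×I-2: Bb|BB
⇒ B over [I-1,I-2,II-1,II-2,II-3]: 25 consistent
P/I-1 aff ·: Pp
P/I-2 un ·: pp
P/II-1 aff I-1×I-2: Pp
P/II-2 un I-1×I-2: pp
P/II-3 un I-1×I-2: pp
⇒ P over [I-1,I-2,II-1,II-2,II-3]: 1 consistent

I-1 ∈ {BB Pp, Bb Pp}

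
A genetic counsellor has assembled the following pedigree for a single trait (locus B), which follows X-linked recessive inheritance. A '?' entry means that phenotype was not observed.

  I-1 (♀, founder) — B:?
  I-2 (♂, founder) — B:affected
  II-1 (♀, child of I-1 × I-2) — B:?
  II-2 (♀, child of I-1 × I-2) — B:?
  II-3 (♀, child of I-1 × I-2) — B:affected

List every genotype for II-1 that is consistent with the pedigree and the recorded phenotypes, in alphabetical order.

B/I-1 ? ·: X^BX^b|X^bX^b
B/I-2 aff ·: X^bY
B/II-1 ? I-1×I-2: X^BX^b|X^bX^b
B/II-2 ? I-1×I-2: X^BX^b|X^bX^b
B/II-3 aff I-1×I-2: X^bX^b
⇒ B over [I-1,I-2,II-1,II-2,II-3]: 5 consistent

II-1 ∈ {X^BX^b, X^bX^b}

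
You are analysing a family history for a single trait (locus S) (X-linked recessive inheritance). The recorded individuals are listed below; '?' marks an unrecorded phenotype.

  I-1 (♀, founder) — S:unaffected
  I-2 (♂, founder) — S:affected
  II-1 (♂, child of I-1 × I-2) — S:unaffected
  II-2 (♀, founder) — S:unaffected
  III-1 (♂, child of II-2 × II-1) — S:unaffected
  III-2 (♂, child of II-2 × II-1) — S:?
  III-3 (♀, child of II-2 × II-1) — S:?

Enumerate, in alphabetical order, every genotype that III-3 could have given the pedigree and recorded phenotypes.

III-3 ∈ {X^SX^S, X^SX^s}

S/I-1 un ·: X^SX^S|X^SX^s
S/I-2 aff ·: X^sY
S/II-1 un I-1×I-2: X^SY
S/II-2 un ·: X^SX^S|X^SX^s
S/III-1 un II-2×II-1: X^SY
S/III-2 ? II-2×II-1: X^SY|X^sY
S/III-3 ? II-2×II-1: X^SX^S|X^SX^s
⇒ S over [I-1,I-2,II-1,II-2,III-1,III-2,III-3]: 10 consistent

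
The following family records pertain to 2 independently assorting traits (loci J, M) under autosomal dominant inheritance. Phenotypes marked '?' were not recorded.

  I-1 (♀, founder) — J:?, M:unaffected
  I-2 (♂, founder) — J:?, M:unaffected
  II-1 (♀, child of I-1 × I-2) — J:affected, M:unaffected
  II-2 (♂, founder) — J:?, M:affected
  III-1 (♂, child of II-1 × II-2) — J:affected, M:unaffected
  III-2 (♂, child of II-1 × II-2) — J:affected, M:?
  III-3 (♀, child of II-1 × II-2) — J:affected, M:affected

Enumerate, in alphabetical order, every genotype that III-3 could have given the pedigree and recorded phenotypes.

III-3 ∈ {JJ Mm, Jj Mm}

J/I-1 ? ·: jj|Jj|JJ
J/I-2 ? ·: jj|Jj|JJ
J/II-1 aff I-1×I-2: Jj|JJ
J/II-2 ? ·: jj|Jj|JJ
J/III-1 aff II-1×II-2: Jj|JJ
J/III-2 aff II-1×II-2: Jj|JJ
J/III-3 aff II-1×II-2: Jj|JJ
⇒ J over [I-1,I-2,II-1,II-2,III-1,III-2,III-3]: 159 consistent
M/I-1 un ·: mm
M/I-2 un ·: mm
M/II-1 un I-1×I-2: mm
M/II-2 aff ·: Mm
M/III-1 un II-1×II-2: mm
M/III-2 ? II-1×II-2: mm|Mm
M/III-3 aff II-1×II-2: Mm
⇒ M over [I-1,I-2,II-1,II-2,III-1,III-2,III-3]: 2 consistent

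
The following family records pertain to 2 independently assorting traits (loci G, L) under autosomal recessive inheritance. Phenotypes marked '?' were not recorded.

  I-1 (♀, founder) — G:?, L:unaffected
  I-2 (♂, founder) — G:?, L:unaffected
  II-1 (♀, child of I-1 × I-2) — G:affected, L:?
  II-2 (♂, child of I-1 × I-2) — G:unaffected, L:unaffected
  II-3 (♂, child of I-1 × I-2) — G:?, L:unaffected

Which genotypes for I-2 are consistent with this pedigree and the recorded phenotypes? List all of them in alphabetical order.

G/I-1 ? ·: Gg|gg
G/I-2 ? ·: Gg|gg
G/II-1 aff I-1×I-2: gg
G/II-2 un I-1×I-2: GG|Gg
G/II-3 ? I-1×I-2: GG|Gg|gg
⇒ G over [I-1,I-2,II-1,II-2,II-3]: 10 consistent
L/I-1 un ·: LL|Ll
L/I-2 un ·: LL|Ll
L/II-1 ? I-1×I-2: LL|Ll|ll
L/II-2 un I-1×I-2: LL|Ll
L/II-3 un I-1×I-2: LL|Ll
⇒ L over [I-1,I-2,II-1,II-2,II-3]: 29 consistent

I-2 ∈ {Gg LL, Gg Ll, gg LL, gg Ll}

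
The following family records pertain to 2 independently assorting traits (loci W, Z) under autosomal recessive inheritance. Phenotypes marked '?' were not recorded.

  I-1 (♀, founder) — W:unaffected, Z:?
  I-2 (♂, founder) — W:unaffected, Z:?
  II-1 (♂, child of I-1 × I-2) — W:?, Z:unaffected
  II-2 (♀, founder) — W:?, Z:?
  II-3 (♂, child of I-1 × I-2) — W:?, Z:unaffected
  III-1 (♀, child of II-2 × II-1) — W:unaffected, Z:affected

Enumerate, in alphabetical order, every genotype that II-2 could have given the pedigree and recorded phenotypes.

W/I-1 un ·: WW|Ww
W/I-2 un ·: WW|Ww
W/II-1 ? I-1×I-2: WW|Ww|ww
W/II-2 ? ·: WW|Ww|ww
W/II-3 ? I-1×I-2: WW|Ww|ww
W/III-1 un II-2×II-1: WW|Ww
⇒ W over [I-1,I-2,II-1,II-2,II-3,III-1]: 73 consistent
Z/I-1 ? ·: ZZ|Zz|zz
Z/I-2 ? ·: ZZ|Zz|zz
Z/II-1 un I-1×I-2: Zz
Z/II-2 ? ·: Zz|zz
Z/II-3 un I-1×I-2: ZZ|Zz
Z/III-1 aff II-2×II-1: zz
⇒ Z over [I-1,I-2,II-1,II-2,II-3,III-1]: 20 consistent

II-2 ∈ {WW Zz, WW zz, Ww Zz, Ww zz, ww Zz, ww zz}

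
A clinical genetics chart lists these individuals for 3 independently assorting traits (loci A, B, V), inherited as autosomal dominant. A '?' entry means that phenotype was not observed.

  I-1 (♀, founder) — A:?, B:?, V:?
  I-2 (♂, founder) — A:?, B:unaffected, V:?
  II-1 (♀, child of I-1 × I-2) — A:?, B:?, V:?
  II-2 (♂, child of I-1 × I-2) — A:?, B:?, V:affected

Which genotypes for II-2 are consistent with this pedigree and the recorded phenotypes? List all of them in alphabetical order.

A/I-1 ? ·: aa|Aa|AA
A/I-2 ? ·: aa|Aa|AA
A/II-1 ? I-1×I-2: aa|Aa|AA
A/II-2 ? I-1×I-2: aa|Aa|AA
⇒ A over [I-1,I-2,II-1,II-2]: 29 consistent
B/I-1 ? ·: bb|Bb|BB
B/I-2 un ·: bb
B/II-1 ? I-1×I-2: bb|Bb
B/II-2 ? I-1×I-2: bb|Bb
⇒ B over [I-1,I-2,II-1,II-2]: 6 consistent
V/I-1 ? ·: vv|Vv|VV
V/I-2 ? ·: vv|Vv|VV
V/II-1 ? I-1×I-2: vv|Vv|VV
V/II-2 aff I-1×I-2: Vv|VV
⇒ V over [I-1,I-2,II-1,II-2]: 21 consistent

II-2 ∈ {AA Bb VV, AA Bb Vv, AA bb VV, AA bb Vv, Aa Bb VV, Aa Bb Vv, Aa bb VV, Aa bb Vv, aa Bb VV, aa Bb Vv, aa bb VV, aa bb Vv}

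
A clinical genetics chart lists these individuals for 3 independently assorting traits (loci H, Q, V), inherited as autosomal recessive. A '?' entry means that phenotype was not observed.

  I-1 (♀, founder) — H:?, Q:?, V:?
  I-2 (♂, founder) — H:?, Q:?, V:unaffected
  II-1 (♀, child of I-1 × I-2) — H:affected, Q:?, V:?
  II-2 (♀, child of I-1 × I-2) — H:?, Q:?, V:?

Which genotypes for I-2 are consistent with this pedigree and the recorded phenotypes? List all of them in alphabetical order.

H/I-1 ? ·: Hh|hh
H/I-2 ? ·: Hh|hh
H/II-1 aff I-1×I-2: hh
H/II-2 ? I-1×I-2: HH|Hh|hh
⇒ H over [I-1,I-2,II-1,II-2]: 8 consistent
Q/I-1 ? ·: QQ|Qq|qq
Q/I-2 ? ·: QQ|Qq|qq
Q/II-1 ? I-1×I-2: QQ|Qq|qq
Q/II-2 ? I-1×I-2: QQ|Qq|qq
⇒ Q over [I-1,I-2,II-1,II-2]: 29 consistent
V/I-1 ? ·: VV|Vv|vv
V/I-2 un ·: VV|Vv
V/II-1 ? I-1×I-2: VV|Vv|vv
V/II-2 ? I-1×I-2: VV|Vv|vv
⇒ V over [I-1,I-2,II-1,II-2]: 23 consistent

I-2 ∈ {Hh QQ VV, Hh QQ Vv, Hh Qq VV, Hh Qq Vv, Hh qq VV, Hh qq Vv, hh QQ VV, hh QQ Vv, hh Qq VV, hh Qq Vv, hh qq VV, hh qq Vv}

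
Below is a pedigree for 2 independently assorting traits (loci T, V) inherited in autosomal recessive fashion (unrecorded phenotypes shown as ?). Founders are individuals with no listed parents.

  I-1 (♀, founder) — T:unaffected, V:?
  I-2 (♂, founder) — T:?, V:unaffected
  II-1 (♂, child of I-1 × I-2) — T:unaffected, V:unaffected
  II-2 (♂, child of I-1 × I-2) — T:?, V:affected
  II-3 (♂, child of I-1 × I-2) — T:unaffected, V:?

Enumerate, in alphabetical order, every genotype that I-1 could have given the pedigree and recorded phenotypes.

I-1 ∈ {TT Vv, TT vv, Tt Vv, Tt vv}

T/I-1 un ·: TT|Tt
T/I-2 ? ·: TT|Tt|tt
T/II-1 un I-1×I-2: TT|Tt
T/II-2 ? I-1×I-2: TT|Tt|tt
T/II-3 un I-1×I-2: TT|Tt
⇒ T over [I-1,I-2,II-1,II-2,II-3]: 32 consistent
V/I-1 ? ·: Vv|vv
V/I-2 un ·: Vv
V/II-1 un I-1×I-2: VV|Vv
V/II-2 aff I-1×I-2: vv
V/II-3 ? I-1×I-2: VV|Vv|vv
⇒ V over [I-1,I-2,II-1,II-2,II-3]: 8 consistent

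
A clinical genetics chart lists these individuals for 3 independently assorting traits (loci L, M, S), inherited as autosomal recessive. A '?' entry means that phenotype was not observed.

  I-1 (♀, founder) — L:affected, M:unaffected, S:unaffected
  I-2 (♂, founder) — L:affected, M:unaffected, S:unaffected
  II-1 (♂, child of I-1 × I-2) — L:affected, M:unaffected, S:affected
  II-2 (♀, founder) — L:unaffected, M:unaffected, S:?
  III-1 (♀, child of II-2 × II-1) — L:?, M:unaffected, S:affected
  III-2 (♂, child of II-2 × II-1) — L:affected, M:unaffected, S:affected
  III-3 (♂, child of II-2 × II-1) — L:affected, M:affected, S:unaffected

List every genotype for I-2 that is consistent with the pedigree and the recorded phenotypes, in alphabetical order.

L/I-1 aff ·: ll
L/I-2 aff ·: ll
L/II-1 aff I-1×I-2: ll
L/II-2 un ·: Ll
L/III-1 ? II-2×II-1: Ll|ll
L/III-2 aff II-2×II-1: ll
L/III-3 aff II-2×II-1: ll
⇒ L over [I-1,I-2,II-1,II-2,III-1,III-2,III-3]: 2 consistent
M/I-1 un ·: MM|Mm
M/I-2 un ·: MM|Mm
M/II-1 un I-1×I-2: Mm
M/II-2 un ·: Mm
M/III-1 un II-2×II-1: MM|Mm
M/III-2 un II-2×II-1: MM|Mm
M/III-3 aff II-2×II-1: mm
⇒ M over [I-1,I-2,II-1,II-2,III-1,III-2,III-3]: 12 consistent
S/I-1 un ·: Ss
S/I-2 un ·: Ss
S/II-1 aff I-1×I-2: ss
S/II-2 ? ·: Ss
S/III-1 aff II-2×II-1: ss
S/III-2 aff II-2×II-1: ss
S/III-3 un II-2×II-1: Ss
⇒ S over [I-1,I-2,II-1,II-2,III-1,III-2,III-3]: 1 consistent

I-2 ∈ {ll MM Ss, ll Mm Ss}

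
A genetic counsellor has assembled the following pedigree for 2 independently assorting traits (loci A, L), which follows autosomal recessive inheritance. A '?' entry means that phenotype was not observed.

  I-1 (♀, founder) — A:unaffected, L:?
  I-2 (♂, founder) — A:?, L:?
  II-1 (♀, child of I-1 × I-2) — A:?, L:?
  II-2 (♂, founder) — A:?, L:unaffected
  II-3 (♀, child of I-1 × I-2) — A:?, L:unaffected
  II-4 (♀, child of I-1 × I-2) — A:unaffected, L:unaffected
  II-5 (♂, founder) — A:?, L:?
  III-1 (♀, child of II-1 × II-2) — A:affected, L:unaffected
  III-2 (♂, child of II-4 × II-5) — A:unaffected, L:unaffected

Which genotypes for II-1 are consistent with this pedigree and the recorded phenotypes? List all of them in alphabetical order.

II-1 ∈ {Aa LL, Aa Ll, Aa ll, aa LL, aa Ll, aa ll}

A/I-1 un ·: AA|Aa
A/I-2 ? ·: AA|Aa|aa
A/II-1 ? I-1×I-2: Aa|aa
A/II-2 ? ·: Aa|aa
A/II-3 ? I-1×I-2: AA|Aa|aa
A/II-4 un I-1×I-2: AA|Aa
A/II-5 ? ·: AA|Aa|aa
A/III-1 aff II-1×II-2: aa
A/III-2 un II-4×II-5: AA|Aa
⇒ A over [I-1,I-2,II-1,II-2,II-3,II-4,II-5,III-1,III-2]: 230 consistent
L/I-1 ? ·: LL|Ll|ll
L/I-2 ? ·: LL|Ll|ll
L/II-1 ? I-1×I-2: LL|Ll|ll
L/II-2 un ·: LL|Ll
L/II-3 un I-1×I-2: LL|Ll
L/II-4 un I-1×I-2: LL|Ll
L/II-5 ? ·: LL|Ll|ll
L/III-1 un II-1×II-2: LL|Ll
L/III-2 un II-4×II-5: LL|Ll
⇒ L over [I-1,I-2,II-1,II-2,II-3,II-4,II-5,III-1,III-2]: 526 consistent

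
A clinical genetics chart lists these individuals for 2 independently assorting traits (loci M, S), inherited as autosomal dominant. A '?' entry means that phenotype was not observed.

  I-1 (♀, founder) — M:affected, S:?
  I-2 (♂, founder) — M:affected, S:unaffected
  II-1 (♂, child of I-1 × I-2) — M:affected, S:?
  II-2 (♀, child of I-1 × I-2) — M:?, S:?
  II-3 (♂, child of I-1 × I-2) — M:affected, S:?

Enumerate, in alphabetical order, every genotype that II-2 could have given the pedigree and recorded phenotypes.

M/I-1 aff ·: Mm|MM
M/I-2 aff ·: Mm|MM
M/II-1 aff I-1×I-2: Mm|MM
M/II-2 ? I-1×I-2: mm|Mm|MM
M/II-3 aff I-1×I-2: Mm|MM
⇒ M over [I-1,I-2,II-1,II-2,II-3]: 29 consistent
S/I-1 ? ·: ss|Ss|SS
S/I-2 un ·: ss
S/II-1 ? I-1×I-2: ss|Ss
S/II-2 ? I-1×I-2: ss|Ss
S/II-3 ? I-1×I-2: ss|Ss
⇒ S over [I-1,I-2,II-1,II-2,II-3]: 10 consistent

II-2 ∈ {MM Ss, MM ss, Mm Ss, Mm ss, mm Ss, mm ss}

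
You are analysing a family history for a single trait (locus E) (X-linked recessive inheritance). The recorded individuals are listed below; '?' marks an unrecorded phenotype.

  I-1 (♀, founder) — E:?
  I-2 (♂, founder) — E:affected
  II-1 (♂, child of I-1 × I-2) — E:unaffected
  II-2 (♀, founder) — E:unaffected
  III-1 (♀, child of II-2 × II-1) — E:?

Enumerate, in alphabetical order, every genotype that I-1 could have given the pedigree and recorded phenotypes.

E/I-1 ? ·: X^EX^E|X^EX^e
E/I-2 aff ·: X^eY
E/II-1 un I-1×I-2: X^EY
E/II-2 un ·: X^EX^E|X^EX^e
E/III-1 ? II-2×II-1: X^EX^E|X^EX^e
⇒ E over [I-1,I-2,II-1,II-2,III-1]: 6 consistent

I-1 ∈ {X^EX^E, X^EX^e}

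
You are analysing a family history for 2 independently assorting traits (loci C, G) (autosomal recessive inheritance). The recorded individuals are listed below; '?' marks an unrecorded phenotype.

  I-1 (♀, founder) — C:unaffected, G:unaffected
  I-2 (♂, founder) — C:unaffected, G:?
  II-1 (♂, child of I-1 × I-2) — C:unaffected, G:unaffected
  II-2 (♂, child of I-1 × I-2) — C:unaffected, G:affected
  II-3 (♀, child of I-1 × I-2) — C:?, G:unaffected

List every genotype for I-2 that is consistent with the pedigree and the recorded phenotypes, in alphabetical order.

C/I-1 un ·: CC|Cc
C/I-2 un ·: CC|Cc
C/II-1 un I-1×I-2: CC|Cc
C/II-2 un I-1×I-2: CC|Cc
C/II-3 ? I-1×I-2: CC|Cc|cc
⇒ C over [I-1,I-2,II-1,II-2,II-3]: 29 consistent
G/I-1 un ·: Gg
G/I-2 ? ·: Gg|gg
G/II-1 un I-1×I-2: GG|Gg
G/II-2 aff I-1×I-2: gg
G/II-3 un I-1×I-2: GG|Gg
⇒ G over [I-1,I-2,II-1,II-2,II-3]: 5 consistent

I-2 ∈ {CC Gg, CC gg, Cc Gg, Cc gg}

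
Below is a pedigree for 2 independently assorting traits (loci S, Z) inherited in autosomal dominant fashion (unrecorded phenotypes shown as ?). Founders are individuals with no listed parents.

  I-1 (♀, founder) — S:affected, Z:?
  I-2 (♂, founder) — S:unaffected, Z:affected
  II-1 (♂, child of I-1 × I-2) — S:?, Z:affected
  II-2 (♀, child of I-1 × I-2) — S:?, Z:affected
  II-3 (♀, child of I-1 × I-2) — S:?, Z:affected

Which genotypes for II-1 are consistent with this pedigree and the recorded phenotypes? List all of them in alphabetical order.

S/I-1 aff ·: Ss|SS
S/I-2 un ·: ss
S/II-1 ? I-1×I-2: ss|Ss
S/II-2 ? I-1×I-2: ss|Ss
S/II-3 ? I-1×I-2: ss|Ss
⇒ S over [I-1,I-2,II-1,II-2,II-3]: 9 consistent
Z/I-1 ? ·: zz|Zz|ZZ
Z/I-2 aff ·: Zz|ZZ
Z/II-1 aff I-1×I-2: Zz|ZZ
Z/II-2 aff I-1×I-2: Zz|ZZ
Z/II-3 aff I-1×I-2: Zz|ZZ
⇒ Z over [I-1,I-2,II-1,II-2,II-3]: 27 consistent

II-1 ∈ {Ss ZZ, Ss Zz, ss ZZ, ss Zz}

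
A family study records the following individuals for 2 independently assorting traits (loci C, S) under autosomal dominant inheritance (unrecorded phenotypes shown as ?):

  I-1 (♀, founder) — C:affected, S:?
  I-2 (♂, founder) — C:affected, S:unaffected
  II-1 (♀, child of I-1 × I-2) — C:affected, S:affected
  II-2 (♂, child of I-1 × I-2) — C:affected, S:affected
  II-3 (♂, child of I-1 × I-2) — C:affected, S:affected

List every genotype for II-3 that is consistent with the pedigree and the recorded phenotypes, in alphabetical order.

C/I-1 aff ·: Cc|CC
C/I-2 aff ·: Cc|CC
C/II-1 aff I-1×I-2: Cc|CC
C/II-2 aff I-1×I-2: Cc|CC
C/II-3 aff I-1×I-2: Cc|CC
⇒ C over [I-1,I-2,II-1,II-2,II-3]: 25 consistent
S/I-1 ? ·: Ss|SS
S/I-2 un ·: ss
S/II-1 aff I-1×I-2: Ss
S/II-2 aff I-1×I-2: Ss
S/II-3 aff I-1×I-2: Ss
⇒ S over [I-1,I-2,II-1,II-2,II-3]: 2 consistent

II-3 ∈ {CC Ss, Cc Ss}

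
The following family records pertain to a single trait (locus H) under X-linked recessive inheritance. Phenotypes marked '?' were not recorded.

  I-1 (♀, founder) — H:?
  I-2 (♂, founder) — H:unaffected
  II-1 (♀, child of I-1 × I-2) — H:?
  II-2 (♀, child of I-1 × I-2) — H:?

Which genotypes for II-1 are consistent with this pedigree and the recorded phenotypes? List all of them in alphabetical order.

H/I-1 ? ·: X^HX^H|X^HX^h|X^hX^h
H/I-2 un ·: X^HY
H/II-1 ? I-1×I-2: X^HX^H|X^HX^h
H/II-2 ? I-1×I-2: X^HX^H|X^HX^h
⇒ H over [I-1,I-2,II-1,II-2]: 6 consistent

II-1 ∈ {X^HX^H, X^HX^h}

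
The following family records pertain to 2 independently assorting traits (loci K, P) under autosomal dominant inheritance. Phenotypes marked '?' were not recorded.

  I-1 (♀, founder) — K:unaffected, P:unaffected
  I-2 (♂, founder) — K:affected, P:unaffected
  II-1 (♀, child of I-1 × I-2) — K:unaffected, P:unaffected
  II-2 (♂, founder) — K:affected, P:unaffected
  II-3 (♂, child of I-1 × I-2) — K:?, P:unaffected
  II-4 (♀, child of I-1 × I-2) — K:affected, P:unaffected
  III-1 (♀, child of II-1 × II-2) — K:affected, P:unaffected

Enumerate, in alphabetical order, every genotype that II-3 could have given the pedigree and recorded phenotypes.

K/I-1 un ·: kk
K/I-2 aff ·: Kk
K/II-1 un I-1×I-2: kk
K/II-2 aff ·: Kk|KK
K/II-3 ? I-1×I-2: kk|Kk
K/II-4 aff I-1×I-2: Kk
K/III-1 aff II-1×II-2: Kk
⇒ K over [I-1,I-2,II-1,II-2,II-3,II-4,III-1]: 4 consistent
P/I-1 un ·: pp
P/I-2 un ·: pp
P/II-1 un I-1×I-2: pp
P/II-2 un ·: pp
P/II-3 un I-1×I-2: pp
P/II-4 un I-1×I-2: pp
P/III-1 un II-1×II-2: pp
⇒ P over [I-1,I-2,II-1,II-2,II-3,II-4,III-1]: 1 consistent

II-3 ∈ {Kk pp, kk pp}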